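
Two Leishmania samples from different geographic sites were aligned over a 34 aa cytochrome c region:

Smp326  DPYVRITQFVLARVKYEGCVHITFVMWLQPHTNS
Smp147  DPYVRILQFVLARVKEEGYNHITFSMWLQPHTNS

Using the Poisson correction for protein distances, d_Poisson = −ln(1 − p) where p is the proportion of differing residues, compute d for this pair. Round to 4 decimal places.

Mismatches occur at site 7 (T→L), site 16 (Y→E), site 19 (C→Y), site 20 (V→N), site 25 (V→S).
p = 5/34 = 0.147059.
d = −ln(1 − 0.147059) = −ln(0.852941) = 0.1591.

0.1591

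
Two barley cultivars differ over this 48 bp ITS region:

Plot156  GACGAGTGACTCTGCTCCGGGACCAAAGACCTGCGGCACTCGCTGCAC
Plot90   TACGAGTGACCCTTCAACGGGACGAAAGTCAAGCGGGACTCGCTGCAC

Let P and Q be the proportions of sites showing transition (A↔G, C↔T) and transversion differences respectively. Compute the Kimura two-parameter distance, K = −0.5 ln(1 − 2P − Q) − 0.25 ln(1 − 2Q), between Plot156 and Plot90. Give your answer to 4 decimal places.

The sequences differ at positions 1 (G/T, transversion), 11 (T/C, transition), 14 (G/T, transversion), 16 (T/A, transversion), 17 (C/A, transversion), 24 (C/G, transversion), 29 (A/T, transversion), 31 (C/A, transversion), 32 (T/A, transversion), 37 (C/G, transversion).
Of the 10 differences, 1 transition and 9 transversions over 48 sites: P = 1/48 = 0.020833, Q = 9/48 = 0.187500.
d = −0.5·ln(0.770834) − 0.25·ln(0.625000) = −0.5·(-0.260282) − 0.25·(-0.470004) = 0.2476.

0.2476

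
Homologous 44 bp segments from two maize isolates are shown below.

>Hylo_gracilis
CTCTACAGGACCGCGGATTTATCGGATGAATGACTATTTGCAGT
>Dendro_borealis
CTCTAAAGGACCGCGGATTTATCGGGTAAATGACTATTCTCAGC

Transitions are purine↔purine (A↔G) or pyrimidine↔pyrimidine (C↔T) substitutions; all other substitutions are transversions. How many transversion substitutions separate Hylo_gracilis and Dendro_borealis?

Mismatches occur at site 6 (C↔A, transversion), site 26 (A↔G, transition), site 28 (G↔A, transition), site 39 (T↔C, transition), site 40 (G↔T, transversion), site 44 (T↔C, transition).
Of the 6 differences, 4 transitions and 2 transversions, so the answer is 2.

2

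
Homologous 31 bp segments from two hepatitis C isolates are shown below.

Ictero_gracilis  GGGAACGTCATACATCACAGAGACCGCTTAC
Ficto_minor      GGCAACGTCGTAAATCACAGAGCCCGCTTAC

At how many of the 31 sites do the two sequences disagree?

4

The sequences differ at positions 3 (G/C), 10 (A/G), 13 (C/A), 23 (A/C).
That gives 4 mismatches out of 31 aligned sites, so the Hamming distance is 4.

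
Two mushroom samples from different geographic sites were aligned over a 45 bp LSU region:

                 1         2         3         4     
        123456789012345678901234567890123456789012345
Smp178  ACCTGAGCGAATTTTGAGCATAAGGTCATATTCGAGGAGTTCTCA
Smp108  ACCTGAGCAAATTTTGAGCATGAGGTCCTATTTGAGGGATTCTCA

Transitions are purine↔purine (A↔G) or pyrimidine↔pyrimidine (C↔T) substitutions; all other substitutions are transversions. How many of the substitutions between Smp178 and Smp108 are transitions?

5

Mismatches occur at site 9 (G/A, transition), site 22 (A/G, transition), site 28 (A/C, transversion), site 33 (C/T, transition), site 38 (A/G, transition), site 39 (G/A, transition).
Of the 6 differences, 5 transitions and 1 transversion, so the answer is 5.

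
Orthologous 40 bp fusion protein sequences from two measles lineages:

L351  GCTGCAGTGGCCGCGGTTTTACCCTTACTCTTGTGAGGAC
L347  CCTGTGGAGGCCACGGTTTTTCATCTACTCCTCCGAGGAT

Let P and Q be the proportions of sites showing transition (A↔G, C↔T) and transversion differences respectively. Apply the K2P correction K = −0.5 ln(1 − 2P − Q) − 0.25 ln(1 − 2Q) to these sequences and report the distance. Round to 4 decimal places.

0.4441

Mismatches occur at site 1 (G/C, transversion), site 5 (C/T, transition), site 6 (A/G, transition), site 8 (T/A, transversion), site 13 (G/A, transition), site 21 (A/T, transversion), site 23 (C/A, transversion), site 24 (C/T, transition), site 25 (T/C, transition), site 31 (T/C, transition), site 33 (G/C, transversion), site 34 (T/C, transition), site 40 (C/T, transition).
Of the 13 differences, 8 transitions and 5 transversions over 40 sites: P = 8/40 = 0.200000, Q = 5/40 = 0.125000.
d = −0.5·ln(0.475000) − 0.25·ln(0.750000) = −0.5·(-0.744440) − 0.25·(-0.287682) = 0.4441.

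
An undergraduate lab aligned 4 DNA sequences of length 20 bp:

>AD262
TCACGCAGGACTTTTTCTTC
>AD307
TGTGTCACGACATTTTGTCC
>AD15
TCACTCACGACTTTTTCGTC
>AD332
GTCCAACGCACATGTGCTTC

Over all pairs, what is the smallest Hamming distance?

3

Pairwise Hamming distances:
  AD262 vs AD307: 8
  AD262 vs AD15: 3
  AD262 vs AD332: 10
  AD307 vs AD15: 7
  AD307 vs AD332: 13
  AD15 vs AD332: 12
The smallest is 3, between AD262 and AD15.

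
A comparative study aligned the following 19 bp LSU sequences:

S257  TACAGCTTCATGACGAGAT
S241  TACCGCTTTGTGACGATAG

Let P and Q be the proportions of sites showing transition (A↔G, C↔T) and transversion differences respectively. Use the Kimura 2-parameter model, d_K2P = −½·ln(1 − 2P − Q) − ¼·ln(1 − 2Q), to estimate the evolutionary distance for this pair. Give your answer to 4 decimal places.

The sequences differ at positions 4 (A/C, transversion), 9 (C/T, transition), 10 (A/G, transition), 17 (G/T, transversion), 19 (T/G, transversion).
Of the 5 differences, 2 transitions and 3 transversions over 19 sites: P = 2/19 = 0.105263, Q = 3/19 = 0.157895.
d = −0.5·ln(0.631579) − 0.25·ln(0.684210) = −0.5·(-0.459532) − 0.25·(-0.379490) = 0.3246.

0.3246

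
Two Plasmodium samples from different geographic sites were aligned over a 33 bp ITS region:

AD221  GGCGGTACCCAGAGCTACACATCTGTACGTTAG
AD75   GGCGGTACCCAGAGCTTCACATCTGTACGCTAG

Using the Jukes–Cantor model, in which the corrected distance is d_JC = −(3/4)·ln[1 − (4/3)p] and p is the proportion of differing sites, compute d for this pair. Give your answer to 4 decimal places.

Differing sites — 17:A/T; 30:T/C.
p = 2/33 = 0.060606.
d = −0.75 · ln(1 − (4/3)·0.060606) = −0.75 · ln(0.919192) = −0.75 · (-0.084260) = 0.0632.

0.0632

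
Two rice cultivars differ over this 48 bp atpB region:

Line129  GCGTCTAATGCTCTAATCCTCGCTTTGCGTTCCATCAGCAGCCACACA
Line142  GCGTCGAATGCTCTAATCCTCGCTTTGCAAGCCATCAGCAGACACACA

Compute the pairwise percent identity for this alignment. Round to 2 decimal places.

The sequences differ at positions 6 (T/G), 29 (G/A), 30 (T/A), 31 (T/G), 42 (C/A).
43 of the 48 sites match, so the percent identity is 43/48 × 100 = 89.58%.

89.58%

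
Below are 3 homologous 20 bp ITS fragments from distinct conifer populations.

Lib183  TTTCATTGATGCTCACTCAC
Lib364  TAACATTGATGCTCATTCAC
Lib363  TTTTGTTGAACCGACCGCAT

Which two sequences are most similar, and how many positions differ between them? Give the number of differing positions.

Pairwise Hamming distances:
  Lib183 vs Lib364: 3
  Lib183 vs Lib363: 9
  Lib364 vs Lib363: 12
The smallest is 3, between Lib183 and Lib364.

3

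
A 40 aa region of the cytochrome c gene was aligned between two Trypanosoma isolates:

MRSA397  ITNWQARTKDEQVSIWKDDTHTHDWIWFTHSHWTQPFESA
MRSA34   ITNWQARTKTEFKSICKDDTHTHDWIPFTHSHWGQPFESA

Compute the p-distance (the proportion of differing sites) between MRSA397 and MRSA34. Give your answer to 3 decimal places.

Differing sites — 10:D/T; 12:Q/F; 13:V/K; 16:W/C; 27:W/P; 34:T/G.
There are 6 differences over 40 sites, so p = 6/40 = 0.150.

0.150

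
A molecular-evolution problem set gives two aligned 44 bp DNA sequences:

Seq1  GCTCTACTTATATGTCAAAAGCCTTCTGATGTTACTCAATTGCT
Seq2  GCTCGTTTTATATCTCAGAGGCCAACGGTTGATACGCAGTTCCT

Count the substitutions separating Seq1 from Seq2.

14

The sequences differ at positions 5 (T/G), 6 (A/T), 7 (C/T), 14 (G/C), 18 (A/G), 20 (A/G), 24 (T/A), 25 (T/A), 27 (T/G), 29 (A/T), 32 (T/A), 36 (T/G), 39 (A/G), 42 (G/C).
That gives 14 mismatches out of 44 aligned sites, so the Hamming distance is 14.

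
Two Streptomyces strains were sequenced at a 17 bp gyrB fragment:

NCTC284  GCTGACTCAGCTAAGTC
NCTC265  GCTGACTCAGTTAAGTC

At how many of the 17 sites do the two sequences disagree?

1

A single mismatch occurs at site 11 (C/T).
That gives 1 mismatch out of 17 aligned sites, so the Hamming distance is 1.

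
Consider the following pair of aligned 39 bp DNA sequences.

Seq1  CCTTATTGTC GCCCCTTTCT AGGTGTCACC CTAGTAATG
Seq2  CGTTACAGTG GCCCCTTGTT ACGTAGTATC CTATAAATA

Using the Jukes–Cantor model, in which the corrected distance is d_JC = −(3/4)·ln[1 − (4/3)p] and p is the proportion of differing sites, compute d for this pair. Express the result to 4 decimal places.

Mismatches occur at site 2 (C/G), site 6 (T/C), site 7 (T/A), site 10 (C/G), site 18 (T/G), site 19 (C/T), site 22 (G/C), site 25 (G/A), site 26 (T/G), site 27 (C/T), site 29 (C/T), site 34 (G/T), site 35 (T/A), site 39 (G/A).
p = 14/39 = 0.358974.
d = −0.75 · ln(1 − (4/3)·0.358974) = −0.75 · ln(0.521368) = −0.75 · (-0.651299) = 0.4885.

0.4885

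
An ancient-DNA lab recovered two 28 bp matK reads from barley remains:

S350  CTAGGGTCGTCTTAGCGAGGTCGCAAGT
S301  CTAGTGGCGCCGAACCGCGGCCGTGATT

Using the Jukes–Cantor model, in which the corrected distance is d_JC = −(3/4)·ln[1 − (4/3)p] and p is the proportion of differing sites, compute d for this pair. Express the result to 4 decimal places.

The sequences differ at positions 5 (G/T), 7 (T/G), 10 (T/C), 12 (T/G), 13 (T/A), 15 (G/C), 18 (A/C), 21 (T/C), 24 (C/T), 25 (A/G), 27 (G/T).
p = 11/28 = 0.392857.
d = −0.75 · ln(1 − (4/3)·0.392857) = −0.75 · ln(0.476191) = −0.75 · (-0.741936) = 0.5565.

0.5565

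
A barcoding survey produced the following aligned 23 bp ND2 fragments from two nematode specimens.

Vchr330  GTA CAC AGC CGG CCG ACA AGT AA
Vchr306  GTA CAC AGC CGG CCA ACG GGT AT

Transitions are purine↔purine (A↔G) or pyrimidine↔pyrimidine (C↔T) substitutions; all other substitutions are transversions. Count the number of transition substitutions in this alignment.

3

Mismatches occur at site 15 (G/A, transition), site 18 (A/G, transition), site 19 (A/G, transition), site 23 (A/T, transversion).
Of the 4 differences, 3 transitions and 1 transversion, so the answer is 3.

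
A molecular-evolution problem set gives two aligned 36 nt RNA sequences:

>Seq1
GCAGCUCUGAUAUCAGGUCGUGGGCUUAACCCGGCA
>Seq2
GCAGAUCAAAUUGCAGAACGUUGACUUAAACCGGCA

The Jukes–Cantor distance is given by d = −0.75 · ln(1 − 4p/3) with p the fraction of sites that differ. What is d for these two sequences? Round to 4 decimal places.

0.3470

Mismatches occur at site 5 (C→A), site 8 (U→A), site 9 (G→A), site 12 (A→U), site 13 (U→G), site 17 (G→A), site 18 (U→A), site 22 (G→U), site 24 (G→A), site 30 (C→A).
p = 10/36 = 0.277778.
d = −0.75 · ln(1 − (4/3)·0.277778) = −0.75 · ln(0.629629) = −0.75 · (-0.462625) = 0.3470.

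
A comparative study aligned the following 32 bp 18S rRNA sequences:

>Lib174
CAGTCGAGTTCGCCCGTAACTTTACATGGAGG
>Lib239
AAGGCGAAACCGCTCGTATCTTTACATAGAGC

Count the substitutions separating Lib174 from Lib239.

The sequences differ at positions 1 (C/A), 4 (T/G), 8 (G/A), 9 (T/A), 10 (T/C), 14 (C/T), 19 (A/T), 28 (G/A), 32 (G/C).
That gives 9 mismatches out of 32 aligned sites, so the Hamming distance is 9.

9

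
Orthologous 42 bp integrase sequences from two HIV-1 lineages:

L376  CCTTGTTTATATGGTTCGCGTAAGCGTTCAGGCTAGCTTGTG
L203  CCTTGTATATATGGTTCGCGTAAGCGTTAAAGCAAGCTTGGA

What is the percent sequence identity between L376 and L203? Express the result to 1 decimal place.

85.7%

Mismatches occur at site 7 (T→A), site 29 (C→A), site 31 (G→A), site 34 (T→A), site 41 (T→G), site 42 (G→A).
36 of the 42 sites match, so the percent identity is 36/42 × 100 = 85.7%.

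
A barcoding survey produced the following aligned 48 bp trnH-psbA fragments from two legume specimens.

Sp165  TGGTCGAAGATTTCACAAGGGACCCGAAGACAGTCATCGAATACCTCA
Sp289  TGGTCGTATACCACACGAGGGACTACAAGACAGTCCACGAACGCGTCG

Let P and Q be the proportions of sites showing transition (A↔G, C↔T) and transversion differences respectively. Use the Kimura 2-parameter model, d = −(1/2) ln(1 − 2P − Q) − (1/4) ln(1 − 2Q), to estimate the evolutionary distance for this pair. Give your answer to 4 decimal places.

0.4079

The sequences differ at positions 7 (A/T, transversion), 9 (G/T, transversion), 11 (T/C, transition), 12 (T/C, transition), 13 (T/A, transversion), 17 (A/G, transition), 24 (C/T, transition), 25 (C/A, transversion), 26 (G/C, transversion), 36 (A/C, transversion), 37 (T/A, transversion), 42 (T/C, transition), 43 (A/G, transition), 45 (C/G, transversion), 48 (A/G, transition).
Of the 15 differences, 7 transitions and 8 transversions over 48 sites: P = 7/48 = 0.145833, Q = 8/48 = 0.166667.
d = −0.5·ln(0.541667) − 0.25·ln(0.666666) = −0.5·(-0.613104) − 0.25·(-0.405466) = 0.4079.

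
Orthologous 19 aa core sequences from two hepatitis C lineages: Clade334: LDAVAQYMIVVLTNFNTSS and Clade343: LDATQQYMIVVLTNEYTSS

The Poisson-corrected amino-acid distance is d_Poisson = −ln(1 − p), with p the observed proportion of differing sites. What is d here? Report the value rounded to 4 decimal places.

0.2364

Mismatches occur at site 4 (V→T), site 5 (A→Q), site 15 (F→E), site 16 (N→Y).
p = 4/19 = 0.210526.
d = −ln(1 − 0.210526) = −ln(0.789474) = 0.2364.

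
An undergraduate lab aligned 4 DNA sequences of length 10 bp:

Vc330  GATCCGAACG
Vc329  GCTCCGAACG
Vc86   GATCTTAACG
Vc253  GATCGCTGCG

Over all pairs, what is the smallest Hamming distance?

1

Pairwise Hamming distances:
  Vc330 vs Vc329: 1
  Vc330 vs Vc86: 2
  Vc330 vs Vc253: 4
  Vc329 vs Vc86: 3
  Vc329 vs Vc253: 5
  Vc86 vs Vc253: 4
The smallest is 1, between Vc330 and Vc329.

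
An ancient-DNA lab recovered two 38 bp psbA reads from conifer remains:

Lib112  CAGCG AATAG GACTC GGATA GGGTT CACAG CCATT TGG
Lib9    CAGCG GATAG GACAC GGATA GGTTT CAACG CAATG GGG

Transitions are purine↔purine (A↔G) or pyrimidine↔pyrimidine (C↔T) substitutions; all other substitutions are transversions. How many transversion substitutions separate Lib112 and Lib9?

The sequences differ at positions 6 (A/G, transition), 14 (T/A, transversion), 23 (G/T, transversion), 28 (C/A, transversion), 29 (A/C, transversion), 32 (C/A, transversion), 35 (T/G, transversion), 36 (T/G, transversion).
Of the 8 differences, 1 transition and 7 transversions, so the answer is 7.

7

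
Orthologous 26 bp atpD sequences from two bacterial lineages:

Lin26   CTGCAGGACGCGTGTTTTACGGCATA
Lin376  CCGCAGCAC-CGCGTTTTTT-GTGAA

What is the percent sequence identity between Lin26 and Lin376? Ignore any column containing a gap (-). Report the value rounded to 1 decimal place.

66.7%

Excluding the 2 gap columns leaves 24 comparable sites.
Mismatches occur at site 2 (T↔C), site 7 (G↔C), site 13 (T↔C), site 19 (A↔T), site 20 (C↔T), site 23 (C↔T), site 24 (A↔G), site 25 (T↔A).
16 of the 24 comparable sites match, so the percent identity is 16/24 × 100 = 66.7%.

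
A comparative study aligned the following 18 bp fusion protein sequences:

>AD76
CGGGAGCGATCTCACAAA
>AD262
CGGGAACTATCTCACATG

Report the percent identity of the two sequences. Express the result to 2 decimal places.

Mismatches occur at site 6 (G/A), site 8 (G/T), site 17 (A/T), site 18 (A/G).
14 of the 18 sites match, so the percent identity is 14/18 × 100 = 77.78%.

77.78%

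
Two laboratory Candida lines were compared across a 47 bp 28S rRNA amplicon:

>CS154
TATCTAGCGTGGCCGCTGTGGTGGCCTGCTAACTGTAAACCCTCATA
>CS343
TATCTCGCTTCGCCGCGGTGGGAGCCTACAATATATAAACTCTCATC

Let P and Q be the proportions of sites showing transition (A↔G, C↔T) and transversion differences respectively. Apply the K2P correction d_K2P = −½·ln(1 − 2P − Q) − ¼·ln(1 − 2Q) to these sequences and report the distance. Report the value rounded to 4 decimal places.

The sequences differ at positions 6 (A/C, transversion), 9 (G/T, transversion), 11 (G/C, transversion), 17 (T/G, transversion), 22 (T/G, transversion), 23 (G/A, transition), 28 (G/A, transition), 30 (T/A, transversion), 32 (A/T, transversion), 33 (C/A, transversion), 35 (G/A, transition), 41 (C/T, transition), 47 (A/C, transversion).
Of the 13 differences, 4 transitions and 9 transversions over 47 sites: P = 4/47 = 0.085106, Q = 9/47 = 0.191489.
d = −0.5·ln(0.638299) − 0.25·ln(0.617022) = −0.5·(-0.448948) − 0.25·(-0.482851) = 0.3452.

0.3452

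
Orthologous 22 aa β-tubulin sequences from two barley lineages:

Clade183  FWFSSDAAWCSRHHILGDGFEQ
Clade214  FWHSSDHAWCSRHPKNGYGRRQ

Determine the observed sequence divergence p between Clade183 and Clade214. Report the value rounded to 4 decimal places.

0.3636

Mismatches occur at site 3 (F→H), site 7 (A→H), site 14 (H→P), site 15 (I→K), site 16 (L→N), site 18 (D→Y), site 20 (F→R), site 21 (E→R).
There are 8 differences over 22 sites, so p = 8/22 = 0.3636.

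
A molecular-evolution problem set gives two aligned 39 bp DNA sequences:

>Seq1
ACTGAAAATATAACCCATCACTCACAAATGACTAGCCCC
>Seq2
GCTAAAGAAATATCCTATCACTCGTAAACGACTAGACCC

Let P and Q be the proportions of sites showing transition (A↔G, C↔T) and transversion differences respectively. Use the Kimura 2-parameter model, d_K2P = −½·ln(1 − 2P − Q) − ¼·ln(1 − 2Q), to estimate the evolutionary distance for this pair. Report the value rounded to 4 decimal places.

Differing sites — 1:A/G (Ti); 4:G/A (Ti); 7:A/G (Ti); 9:T/A (Tv); 13:A/T (Tv); 16:C/T (Ti); 24:A/G (Ti); 25:C/T (Ti); 29:T/C (Ti); 36:C/A (Tv).
Of the 10 differences, 7 transitions and 3 transversions over 39 sites: P = 7/39 = 0.179487, Q = 3/39 = 0.076923.
d = −0.5·ln(0.564103) − 0.25·ln(0.846154) = −0.5·(-0.572518) − 0.25·(-0.167054) = 0.3280.

0.3280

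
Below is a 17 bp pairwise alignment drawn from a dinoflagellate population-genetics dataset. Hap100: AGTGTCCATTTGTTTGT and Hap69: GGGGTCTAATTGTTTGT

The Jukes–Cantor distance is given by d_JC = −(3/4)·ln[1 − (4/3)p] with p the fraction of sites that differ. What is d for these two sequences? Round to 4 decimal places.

The sequences differ at positions 1 (A/G), 3 (T/G), 7 (C/T), 9 (T/A).
p = 4/17 = 0.235294.
d = −0.75 · ln(1 − (4/3)·0.235294) = −0.75 · ln(0.686275) = −0.75 · (-0.376477) = 0.2824.

0.2824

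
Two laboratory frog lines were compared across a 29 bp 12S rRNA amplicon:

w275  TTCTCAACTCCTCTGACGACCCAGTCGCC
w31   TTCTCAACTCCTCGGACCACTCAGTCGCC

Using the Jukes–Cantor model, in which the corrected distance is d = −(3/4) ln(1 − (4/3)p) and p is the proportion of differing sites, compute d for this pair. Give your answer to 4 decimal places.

Mismatches occur at site 14 (T↔G), site 18 (G↔C), site 21 (C↔T).
p = 3/29 = 0.103448.
d = −0.75 · ln(1 − (4/3)·0.103448) = −0.75 · ln(0.862069) = −0.75 · (-0.148420) = 0.1113.

0.1113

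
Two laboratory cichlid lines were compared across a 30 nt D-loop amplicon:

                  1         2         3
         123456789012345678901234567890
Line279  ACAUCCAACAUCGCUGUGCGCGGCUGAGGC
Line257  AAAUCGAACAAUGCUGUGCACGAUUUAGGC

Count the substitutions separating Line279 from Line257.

Mismatches occur at site 2 (C↔A), site 6 (C↔G), site 11 (U↔A), site 12 (C↔U), site 20 (G↔A), site 23 (G↔A), site 24 (C↔U), site 26 (G↔U).
That gives 8 mismatches out of 30 aligned sites, so the Hamming distance is 8.

8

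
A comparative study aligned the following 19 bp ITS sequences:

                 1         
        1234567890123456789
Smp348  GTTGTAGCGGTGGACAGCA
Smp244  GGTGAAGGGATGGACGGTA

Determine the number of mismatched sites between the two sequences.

The sequences differ at positions 2 (T/G), 5 (T/A), 8 (C/G), 10 (G/A), 16 (A/G), 18 (C/T).
That gives 6 mismatches out of 19 aligned sites, so the Hamming distance is 6.

6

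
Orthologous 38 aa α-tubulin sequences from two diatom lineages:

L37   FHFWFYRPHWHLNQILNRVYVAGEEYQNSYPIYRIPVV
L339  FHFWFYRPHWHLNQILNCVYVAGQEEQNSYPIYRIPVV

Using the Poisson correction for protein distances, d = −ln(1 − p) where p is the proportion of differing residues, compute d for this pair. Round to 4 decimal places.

0.0822

The sequences differ at positions 18 (R/C), 24 (E/Q), 26 (Y/E).
p = 3/38 = 0.078947.
d = −ln(1 − 0.078947) = −ln(0.921053) = 0.0822.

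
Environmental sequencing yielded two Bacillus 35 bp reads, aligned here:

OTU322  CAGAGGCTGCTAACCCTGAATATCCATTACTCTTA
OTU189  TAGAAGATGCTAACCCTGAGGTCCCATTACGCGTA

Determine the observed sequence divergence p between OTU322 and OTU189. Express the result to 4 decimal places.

0.2571

The sequences differ at positions 1 (C/T), 5 (G/A), 7 (C/A), 20 (A/G), 21 (T/G), 22 (A/T), 23 (T/C), 31 (T/G), 33 (T/G).
There are 9 differences over 35 sites, so p = 9/35 = 0.2571.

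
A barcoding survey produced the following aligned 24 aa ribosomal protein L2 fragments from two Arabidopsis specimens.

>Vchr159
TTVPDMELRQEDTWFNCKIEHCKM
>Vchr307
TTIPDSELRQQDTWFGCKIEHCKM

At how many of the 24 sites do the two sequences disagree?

Differing sites — 3:V/I; 6:M/S; 11:E/Q; 16:N/G.
That gives 4 mismatches out of 24 aligned sites, so the Hamming distance is 4.

4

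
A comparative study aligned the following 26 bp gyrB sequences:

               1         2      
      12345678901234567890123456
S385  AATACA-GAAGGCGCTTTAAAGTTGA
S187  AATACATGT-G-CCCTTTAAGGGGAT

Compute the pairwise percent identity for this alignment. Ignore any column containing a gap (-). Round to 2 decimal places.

Excluding the 3 gap columns leaves 23 comparable sites.
Differing sites — 9:A/T; 14:G/C; 21:A/G; 23:T/G; 24:T/G; 25:G/A; 26:A/T.
16 of the 23 comparable sites match, so the percent identity is 16/23 × 100 = 69.57%.

69.57%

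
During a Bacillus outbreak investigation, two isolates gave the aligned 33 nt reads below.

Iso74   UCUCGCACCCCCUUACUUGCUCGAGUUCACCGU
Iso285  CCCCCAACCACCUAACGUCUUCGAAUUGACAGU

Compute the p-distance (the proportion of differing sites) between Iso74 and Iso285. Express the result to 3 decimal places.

0.364

Mismatches occur at site 1 (U→C), site 3 (U→C), site 5 (G→C), site 6 (C→A), site 10 (C→A), site 14 (U→A), site 17 (U→G), site 19 (G→C), site 20 (C→U), site 25 (G→A), site 28 (C→G), site 31 (C→A).
There are 12 differences over 33 sites, so p = 12/33 = 0.364.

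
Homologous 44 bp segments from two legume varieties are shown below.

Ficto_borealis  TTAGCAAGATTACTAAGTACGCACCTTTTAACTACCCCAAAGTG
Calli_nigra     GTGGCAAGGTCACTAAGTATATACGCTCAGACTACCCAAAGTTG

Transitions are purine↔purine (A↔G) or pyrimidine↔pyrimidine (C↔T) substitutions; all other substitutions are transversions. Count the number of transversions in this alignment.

Differing sites — 1:T/G (Tv); 3:A/G (Ti); 9:A/G (Ti); 11:T/C (Ti); 20:C/T (Ti); 21:G/A (Ti); 22:C/T (Ti); 25:C/G (Tv); 26:T/C (Ti); 28:T/C (Ti); 29:T/A (Tv); 30:A/G (Ti); 38:C/A (Tv); 41:A/G (Ti); 42:G/T (Tv).
Of the 15 differences, 10 transitions and 5 transversions, so the answer is 5.

5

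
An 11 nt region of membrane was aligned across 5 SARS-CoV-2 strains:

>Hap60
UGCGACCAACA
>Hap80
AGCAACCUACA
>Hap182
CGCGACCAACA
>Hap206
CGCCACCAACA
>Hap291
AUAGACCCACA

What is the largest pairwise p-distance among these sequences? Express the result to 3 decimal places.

0.455

Pairwise Hamming distances:
  Hap60 vs Hap80: 3
  Hap60 vs Hap182: 1
  Hap60 vs Hap206: 2
  Hap60 vs Hap291: 4
  Hap80 vs Hap182: 3
  Hap80 vs Hap206: 3
  Hap80 vs Hap291: 4
  Hap182 vs Hap206: 1
  Hap182 vs Hap291: 4
  Hap206 vs Hap291: 5
The largest is 5 mismatches, between Hap206 and Hap291; p = 5/11 = 0.455.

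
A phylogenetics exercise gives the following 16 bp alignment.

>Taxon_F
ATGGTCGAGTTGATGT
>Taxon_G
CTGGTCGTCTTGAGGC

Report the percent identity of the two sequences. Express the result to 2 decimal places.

Mismatches occur at site 1 (A→C), site 8 (A→T), site 9 (G→C), site 14 (T→G), site 16 (T→C).
11 of the 16 sites match, so the percent identity is 11/16 × 100 = 68.75%.

68.75%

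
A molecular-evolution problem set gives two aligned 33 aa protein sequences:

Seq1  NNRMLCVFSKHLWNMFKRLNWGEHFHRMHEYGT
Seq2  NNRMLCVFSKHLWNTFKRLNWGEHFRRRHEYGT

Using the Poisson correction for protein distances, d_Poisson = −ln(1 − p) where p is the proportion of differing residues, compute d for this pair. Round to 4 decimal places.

Differing sites — 15:M/T; 26:H/R; 28:M/R.
p = 3/33 = 0.090909.
d = −ln(1 − 0.090909) = −ln(0.909091) = 0.0953.

0.0953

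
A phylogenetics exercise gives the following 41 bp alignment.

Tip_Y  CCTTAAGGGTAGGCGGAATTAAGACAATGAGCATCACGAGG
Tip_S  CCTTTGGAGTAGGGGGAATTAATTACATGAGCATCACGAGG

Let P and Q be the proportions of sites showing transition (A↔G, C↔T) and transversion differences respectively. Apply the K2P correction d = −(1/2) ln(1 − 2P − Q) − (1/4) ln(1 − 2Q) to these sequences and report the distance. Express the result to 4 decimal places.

Mismatches occur at site 5 (A↔T, transversion), site 6 (A↔G, transition), site 8 (G↔A, transition), site 14 (C↔G, transversion), site 23 (G↔T, transversion), site 24 (A↔T, transversion), site 25 (C↔A, transversion), site 26 (A↔C, transversion).
Of the 8 differences, 2 transitions and 6 transversions over 41 sites: P = 2/41 = 0.048780, Q = 6/41 = 0.146341.
d = −0.5·ln(0.756099) − 0.25·ln(0.707318) = −0.5·(-0.279583) − 0.25·(-0.346275) = 0.2264.

0.2264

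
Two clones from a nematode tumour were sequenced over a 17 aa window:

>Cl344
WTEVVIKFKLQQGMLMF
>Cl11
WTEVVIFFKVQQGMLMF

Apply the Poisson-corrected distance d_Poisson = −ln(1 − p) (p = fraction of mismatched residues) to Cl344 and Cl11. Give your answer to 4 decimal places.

Mismatches occur at site 7 (K/F), site 10 (L/V).
p = 2/17 = 0.117647.
d = −ln(1 − 0.117647) = −ln(0.882353) = 0.1252.

0.1252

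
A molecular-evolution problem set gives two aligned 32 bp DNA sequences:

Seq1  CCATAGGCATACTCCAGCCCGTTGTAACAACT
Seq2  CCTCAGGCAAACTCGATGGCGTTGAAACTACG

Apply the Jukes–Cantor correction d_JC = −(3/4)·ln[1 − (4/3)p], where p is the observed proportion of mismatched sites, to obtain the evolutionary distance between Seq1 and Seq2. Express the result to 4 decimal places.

0.4042

The sequences differ at positions 3 (A/T), 4 (T/C), 10 (T/A), 15 (C/G), 17 (G/T), 18 (C/G), 19 (C/G), 25 (T/A), 29 (A/T), 32 (T/G).
p = 10/32 = 0.312500.
d = −0.75 · ln(1 − (4/3)·0.312500) = −0.75 · ln(0.583333) = −0.75 · (-0.538997) = 0.4042.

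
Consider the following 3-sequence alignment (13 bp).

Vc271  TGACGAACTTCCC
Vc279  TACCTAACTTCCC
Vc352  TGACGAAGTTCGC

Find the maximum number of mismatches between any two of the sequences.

5

Pairwise Hamming distances:
  Vc271 vs Vc279: 3
  Vc271 vs Vc352: 2
  Vc279 vs Vc352: 5
The largest is 5, between Vc279 and Vc352.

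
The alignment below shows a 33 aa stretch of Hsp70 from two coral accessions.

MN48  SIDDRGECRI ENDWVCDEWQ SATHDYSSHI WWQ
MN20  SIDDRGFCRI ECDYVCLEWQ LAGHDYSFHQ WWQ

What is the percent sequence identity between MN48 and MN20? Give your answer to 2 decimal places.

The sequences differ at positions 7 (E/F), 12 (N/C), 14 (W/Y), 17 (D/L), 21 (S/L), 23 (T/G), 28 (S/F), 30 (I/Q).
25 of the 33 sites match, so the percent identity is 25/33 × 100 = 75.76%.

75.76%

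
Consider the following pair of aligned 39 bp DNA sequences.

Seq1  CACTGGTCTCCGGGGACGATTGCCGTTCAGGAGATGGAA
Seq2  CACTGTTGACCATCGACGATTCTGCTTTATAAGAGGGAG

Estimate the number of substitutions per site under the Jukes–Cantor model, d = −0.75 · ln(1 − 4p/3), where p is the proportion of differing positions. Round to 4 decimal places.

The sequences differ at positions 6 (G/T), 8 (C/G), 9 (T/A), 12 (G/A), 13 (G/T), 14 (G/C), 22 (G/C), 23 (C/T), 24 (C/G), 25 (G/C), 28 (C/T), 30 (G/T), 31 (G/A), 35 (T/G), 39 (A/G).
p = 15/39 = 0.384615.
d = −0.75 · ln(1 − (4/3)·0.384615) = −0.75 · ln(0.487180) = −0.75 · (-0.719122) = 0.5393.

0.5393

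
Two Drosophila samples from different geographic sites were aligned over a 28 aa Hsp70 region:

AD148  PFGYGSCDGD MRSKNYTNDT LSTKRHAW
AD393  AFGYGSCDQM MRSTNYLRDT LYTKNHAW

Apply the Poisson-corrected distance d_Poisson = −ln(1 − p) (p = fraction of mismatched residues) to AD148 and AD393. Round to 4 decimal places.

0.3365

The sequences differ at positions 1 (P/A), 9 (G/Q), 10 (D/M), 14 (K/T), 17 (T/L), 18 (N/R), 22 (S/Y), 25 (R/N).
p = 8/28 = 0.285714.
d = −ln(1 − 0.285714) = −ln(0.714286) = 0.3365.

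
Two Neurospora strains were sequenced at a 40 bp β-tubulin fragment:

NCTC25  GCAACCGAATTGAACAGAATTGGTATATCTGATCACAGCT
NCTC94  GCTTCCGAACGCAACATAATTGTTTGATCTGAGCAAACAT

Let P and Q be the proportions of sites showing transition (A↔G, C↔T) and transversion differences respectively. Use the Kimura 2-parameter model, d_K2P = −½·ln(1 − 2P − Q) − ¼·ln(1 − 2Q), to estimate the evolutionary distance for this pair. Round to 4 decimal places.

Mismatches occur at site 3 (A/T, transversion), site 4 (A/T, transversion), site 10 (T/C, transition), site 11 (T/G, transversion), site 12 (G/C, transversion), site 17 (G/T, transversion), site 23 (G/T, transversion), site 25 (A/T, transversion), site 26 (T/G, transversion), site 33 (T/G, transversion), site 36 (C/A, transversion), site 38 (G/C, transversion), site 39 (C/A, transversion).
Of the 13 differences, 1 transition and 12 transversions over 40 sites: P = 1/40 = 0.025000, Q = 12/40 = 0.300000.
d = −0.5·ln(0.650000) − 0.25·ln(0.400000) = −0.5·(-0.430783) − 0.25·(-0.916291) = 0.4445.

0.4445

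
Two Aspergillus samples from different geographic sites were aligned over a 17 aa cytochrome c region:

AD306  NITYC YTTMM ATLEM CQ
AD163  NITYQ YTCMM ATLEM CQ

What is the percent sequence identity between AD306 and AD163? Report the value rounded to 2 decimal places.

88.24%

Mismatches occur at site 5 (C→Q), site 8 (T→C).
15 of the 17 sites match, so the percent identity is 15/17 × 100 = 88.24%.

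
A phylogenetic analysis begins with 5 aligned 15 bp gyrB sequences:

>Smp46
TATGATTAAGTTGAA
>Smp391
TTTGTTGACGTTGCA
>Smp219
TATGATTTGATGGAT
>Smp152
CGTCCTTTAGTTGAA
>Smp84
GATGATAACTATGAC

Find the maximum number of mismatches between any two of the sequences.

Pairwise Hamming distances:
  Smp46 vs Smp391: 5
  Smp46 vs Smp219: 5
  Smp46 vs Smp152: 5
  Smp46 vs Smp84: 6
  Smp391 vs Smp219: 9
  Smp391 vs Smp152: 8
  Smp391 vs Smp84: 8
  Smp219 vs Smp152: 8
  Smp219 vs Smp84: 8
  Smp152 vs Smp84: 10
The largest is 10, between Smp152 and Smp84.

10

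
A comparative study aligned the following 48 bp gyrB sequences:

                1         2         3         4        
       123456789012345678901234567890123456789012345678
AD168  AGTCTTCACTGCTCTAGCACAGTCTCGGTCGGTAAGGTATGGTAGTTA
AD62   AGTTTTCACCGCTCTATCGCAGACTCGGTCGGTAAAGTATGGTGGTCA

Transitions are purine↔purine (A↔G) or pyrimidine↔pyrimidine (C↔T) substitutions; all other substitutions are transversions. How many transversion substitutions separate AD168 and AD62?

Mismatches occur at site 4 (C/T, transition), site 10 (T/C, transition), site 17 (G/T, transversion), site 19 (A/G, transition), site 23 (T/A, transversion), site 36 (G/A, transition), site 44 (A/G, transition), site 47 (T/C, transition).
Of the 8 differences, 6 transitions and 2 transversions, so the answer is 2.

2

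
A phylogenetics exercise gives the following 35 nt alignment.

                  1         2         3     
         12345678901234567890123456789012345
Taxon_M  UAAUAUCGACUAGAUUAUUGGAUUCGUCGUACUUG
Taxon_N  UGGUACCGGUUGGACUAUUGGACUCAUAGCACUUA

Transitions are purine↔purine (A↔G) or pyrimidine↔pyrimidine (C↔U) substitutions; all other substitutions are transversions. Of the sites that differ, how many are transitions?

Differing sites — 2:A/G (Ti); 3:A/G (Ti); 6:U/C (Ti); 9:A/G (Ti); 10:C/U (Ti); 12:A/G (Ti); 15:U/C (Ti); 23:U/C (Ti); 26:G/A (Ti); 28:C/A (Tv); 30:U/C (Ti); 35:G/A (Ti).
Of the 12 differences, 11 transitions and 1 transversion, so the answer is 11.

11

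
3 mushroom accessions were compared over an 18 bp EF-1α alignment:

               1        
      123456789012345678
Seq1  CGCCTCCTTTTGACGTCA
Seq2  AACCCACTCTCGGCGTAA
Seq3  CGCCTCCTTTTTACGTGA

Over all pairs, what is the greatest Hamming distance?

9

Pairwise Hamming distances:
  Seq1 vs Seq2: 8
  Seq1 vs Seq3: 2
  Seq2 vs Seq3: 9
The largest is 9, between Seq2 and Seq3.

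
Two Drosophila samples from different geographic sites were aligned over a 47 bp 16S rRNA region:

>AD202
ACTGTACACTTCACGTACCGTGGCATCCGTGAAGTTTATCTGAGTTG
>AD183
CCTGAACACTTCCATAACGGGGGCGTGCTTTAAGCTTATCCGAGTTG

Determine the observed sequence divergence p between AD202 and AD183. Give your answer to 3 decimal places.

0.298

Differing sites — 1:A/C; 5:T/A; 13:A/C; 14:C/A; 15:G/T; 16:T/A; 19:C/G; 21:T/G; 25:A/G; 27:C/G; 29:G/T; 31:G/T; 35:T/C; 41:T/C.
There are 14 differences over 47 sites, so p = 14/47 = 0.298.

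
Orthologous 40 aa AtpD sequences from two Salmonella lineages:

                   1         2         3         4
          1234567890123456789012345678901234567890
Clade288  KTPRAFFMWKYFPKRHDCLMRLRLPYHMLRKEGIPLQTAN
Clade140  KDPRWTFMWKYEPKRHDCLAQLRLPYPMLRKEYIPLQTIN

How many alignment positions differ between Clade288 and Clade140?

Differing sites — 2:T/D; 5:A/W; 6:F/T; 12:F/E; 20:M/A; 21:R/Q; 27:H/P; 33:G/Y; 39:A/I.
That gives 9 mismatches out of 40 aligned sites, so the Hamming distance is 9.

9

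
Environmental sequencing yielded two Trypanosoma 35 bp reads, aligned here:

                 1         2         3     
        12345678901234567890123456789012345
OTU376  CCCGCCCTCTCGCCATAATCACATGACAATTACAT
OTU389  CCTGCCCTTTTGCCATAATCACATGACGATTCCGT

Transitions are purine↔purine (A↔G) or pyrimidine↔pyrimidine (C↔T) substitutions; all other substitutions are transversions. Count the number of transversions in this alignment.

Differing sites — 3:C/T (Ti); 9:C/T (Ti); 11:C/T (Ti); 28:A/G (Ti); 32:A/C (Tv); 34:A/G (Ti).
Of the 6 differences, 5 transitions and 1 transversion, so the answer is 1.

1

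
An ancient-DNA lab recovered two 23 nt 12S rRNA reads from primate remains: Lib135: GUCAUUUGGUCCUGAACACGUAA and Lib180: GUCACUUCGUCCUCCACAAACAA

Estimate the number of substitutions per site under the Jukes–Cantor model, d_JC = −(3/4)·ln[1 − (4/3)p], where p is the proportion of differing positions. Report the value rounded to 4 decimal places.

Differing sites — 5:U/C; 8:G/C; 14:G/C; 15:A/C; 19:C/A; 20:G/A; 21:U/C.
p = 7/23 = 0.304348.
d = −0.75 · ln(1 − (4/3)·0.304348) = −0.75 · ln(0.594203) = −0.75 · (-0.520534) = 0.3904.

0.3904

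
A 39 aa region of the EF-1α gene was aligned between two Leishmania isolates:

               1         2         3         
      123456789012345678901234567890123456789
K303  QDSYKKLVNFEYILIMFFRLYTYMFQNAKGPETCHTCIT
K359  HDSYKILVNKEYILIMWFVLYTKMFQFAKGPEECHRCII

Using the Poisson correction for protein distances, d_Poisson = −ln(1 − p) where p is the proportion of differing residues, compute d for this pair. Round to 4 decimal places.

0.2963

The sequences differ at positions 1 (Q/H), 6 (K/I), 10 (F/K), 17 (F/W), 19 (R/V), 23 (Y/K), 27 (N/F), 33 (T/E), 36 (T/R), 39 (T/I).
p = 10/39 = 0.256410.
d = −ln(1 − 0.256410) = −ln(0.743590) = 0.2963.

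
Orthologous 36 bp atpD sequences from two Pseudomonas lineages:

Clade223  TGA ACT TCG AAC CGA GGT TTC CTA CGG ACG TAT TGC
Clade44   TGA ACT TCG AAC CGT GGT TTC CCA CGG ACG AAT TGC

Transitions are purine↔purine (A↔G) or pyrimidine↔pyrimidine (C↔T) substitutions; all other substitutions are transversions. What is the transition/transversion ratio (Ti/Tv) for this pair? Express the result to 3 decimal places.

Differing sites — 15:A/T (Tv); 23:T/C (Ti); 31:T/A (Tv).
Of the 3 differences, 1 transition and 2 transversions, so Ti/Tv = 1/2 = 0.500.

0.500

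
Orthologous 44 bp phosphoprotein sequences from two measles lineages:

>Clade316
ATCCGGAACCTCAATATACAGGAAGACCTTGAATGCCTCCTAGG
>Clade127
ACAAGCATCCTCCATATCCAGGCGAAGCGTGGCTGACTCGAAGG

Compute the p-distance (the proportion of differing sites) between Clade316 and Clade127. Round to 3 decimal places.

0.386

The sequences differ at positions 2 (T/C), 3 (C/A), 4 (C/A), 6 (G/C), 8 (A/T), 13 (A/C), 18 (A/C), 23 (A/C), 24 (A/G), 25 (G/A), 27 (C/G), 29 (T/G), 32 (A/G), 33 (A/C), 36 (C/A), 40 (C/G), 41 (T/A).
There are 17 differences over 44 sites, so p = 17/44 = 0.386.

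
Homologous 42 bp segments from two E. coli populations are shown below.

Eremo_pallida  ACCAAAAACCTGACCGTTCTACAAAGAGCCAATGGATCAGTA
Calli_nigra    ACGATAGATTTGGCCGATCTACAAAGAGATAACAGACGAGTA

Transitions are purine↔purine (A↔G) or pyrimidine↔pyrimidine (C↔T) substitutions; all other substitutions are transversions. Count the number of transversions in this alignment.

Mismatches occur at site 3 (C/G, transversion), site 5 (A/T, transversion), site 7 (A/G, transition), site 9 (C/T, transition), site 10 (C/T, transition), site 13 (A/G, transition), site 17 (T/A, transversion), site 29 (C/A, transversion), site 30 (C/T, transition), site 33 (T/C, transition), site 34 (G/A, transition), site 37 (T/C, transition), site 38 (C/G, transversion).
Of the 13 differences, 8 transitions and 5 transversions, so the answer is 5.

5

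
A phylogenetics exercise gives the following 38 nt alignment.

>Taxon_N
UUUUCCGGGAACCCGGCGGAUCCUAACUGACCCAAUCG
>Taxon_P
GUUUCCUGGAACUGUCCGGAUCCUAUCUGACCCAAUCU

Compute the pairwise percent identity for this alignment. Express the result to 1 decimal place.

The sequences differ at positions 1 (U/G), 7 (G/U), 13 (C/U), 14 (C/G), 15 (G/U), 16 (G/C), 26 (A/U), 38 (G/U).
30 of the 38 sites match, so the percent identity is 30/38 × 100 = 78.9%.

78.9%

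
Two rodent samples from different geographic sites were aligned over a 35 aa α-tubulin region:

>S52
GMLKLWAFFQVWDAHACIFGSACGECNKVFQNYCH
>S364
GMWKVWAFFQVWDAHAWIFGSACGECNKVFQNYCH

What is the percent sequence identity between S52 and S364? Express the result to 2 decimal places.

91.43%

Mismatches occur at site 3 (L→W), site 5 (L→V), site 17 (C→W).
32 of the 35 sites match, so the percent identity is 32/35 × 100 = 91.43%.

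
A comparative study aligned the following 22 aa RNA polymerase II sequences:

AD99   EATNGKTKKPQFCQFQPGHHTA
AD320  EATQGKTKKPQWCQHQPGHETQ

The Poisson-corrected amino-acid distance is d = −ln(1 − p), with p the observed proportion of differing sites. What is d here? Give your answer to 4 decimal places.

0.2578

Differing sites — 4:N/Q; 12:F/W; 15:F/H; 20:H/E; 22:A/Q.
p = 5/22 = 0.227273.
d = −ln(1 − 0.227273) = −ln(0.772727) = 0.2578.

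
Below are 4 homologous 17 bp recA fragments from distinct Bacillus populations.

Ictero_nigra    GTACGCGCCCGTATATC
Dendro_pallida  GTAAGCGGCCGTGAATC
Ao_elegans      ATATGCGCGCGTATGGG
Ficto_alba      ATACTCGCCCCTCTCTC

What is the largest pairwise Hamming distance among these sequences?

9

Pairwise Hamming distances:
  Ictero_nigra vs Dendro_pallida: 4
  Ictero_nigra vs Ao_elegans: 6
  Ictero_nigra vs Ficto_alba: 5
  Dendro_pallida vs Ao_elegans: 9
  Dendro_pallida vs Ficto_alba: 8
  Ao_elegans vs Ficto_alba: 8
The largest is 9, between Dendro_pallida and Ao_elegans.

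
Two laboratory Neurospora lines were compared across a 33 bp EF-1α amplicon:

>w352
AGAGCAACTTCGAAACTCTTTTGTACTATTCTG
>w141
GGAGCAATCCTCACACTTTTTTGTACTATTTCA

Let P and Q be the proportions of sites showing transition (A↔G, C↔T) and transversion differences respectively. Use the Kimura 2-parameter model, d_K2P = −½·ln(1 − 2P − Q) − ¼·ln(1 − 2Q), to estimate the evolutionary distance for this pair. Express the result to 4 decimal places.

Differing sites — 1:A/G (Ti); 8:C/T (Ti); 9:T/C (Ti); 10:T/C (Ti); 11:C/T (Ti); 12:G/C (Tv); 14:A/C (Tv); 18:C/T (Ti); 31:C/T (Ti); 32:T/C (Ti); 33:G/A (Ti).
Of the 11 differences, 9 transitions and 2 transversions over 33 sites: P = 9/33 = 0.272727, Q = 2/33 = 0.060606.
d = −0.5·ln(0.393940) − 0.25·ln(0.878788) = −0.5·(-0.931557) − 0.25·(-0.129212) = 0.4981.

0.4981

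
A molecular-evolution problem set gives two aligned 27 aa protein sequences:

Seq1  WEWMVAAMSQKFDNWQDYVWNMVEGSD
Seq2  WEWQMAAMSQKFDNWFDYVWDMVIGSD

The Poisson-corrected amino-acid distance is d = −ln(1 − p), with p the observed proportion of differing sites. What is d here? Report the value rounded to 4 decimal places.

0.2048

Mismatches occur at site 4 (M→Q), site 5 (V→M), site 16 (Q→F), site 21 (N→D), site 24 (E→I).
p = 5/27 = 0.185185.
d = −ln(1 − 0.185185) = −ln(0.814815) = 0.2048.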